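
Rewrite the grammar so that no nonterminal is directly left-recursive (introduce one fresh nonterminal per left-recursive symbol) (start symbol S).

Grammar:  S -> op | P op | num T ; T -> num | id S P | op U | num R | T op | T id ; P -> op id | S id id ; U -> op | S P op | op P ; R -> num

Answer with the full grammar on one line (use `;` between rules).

S -> op | P op | num T; T -> num T' | id S P T' | op U T' | num R T'; P -> op id | S id id; U -> op | S P op | op P; R -> num; T' -> op T' | id T' | ε

T is directly left-recursive.
For T: α = {op, id}, β = {num, id S P, op U, num R}. Rewrite as T → β T' and T' → α T' | ε.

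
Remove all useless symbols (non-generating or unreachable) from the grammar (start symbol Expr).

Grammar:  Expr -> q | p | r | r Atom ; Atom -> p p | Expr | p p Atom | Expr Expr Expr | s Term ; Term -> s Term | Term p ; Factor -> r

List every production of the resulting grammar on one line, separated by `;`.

Generating nonterminals: {Atom, Expr, Factor}.
Reachable from Expr after that: {Atom, Expr}.
Removed useless symbols: {Factor, Term} and every production mentioning them.

Expr -> q | p | r | r Atom; Atom -> p p | Expr | p p Atom | Expr Expr Expr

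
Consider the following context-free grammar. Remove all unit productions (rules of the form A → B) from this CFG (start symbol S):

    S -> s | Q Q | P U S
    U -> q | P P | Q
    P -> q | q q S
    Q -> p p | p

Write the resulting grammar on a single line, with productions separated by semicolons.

S -> s | Q Q | P U S; U -> q | P P | p p | p; P -> q | q q S; Q -> p p | p

Unit pairs: U ⇒* {Q}.
For every A with A ⇒* B via unit rules, add B's non-unit alternatives to A; then delete every rule of the form X → Y.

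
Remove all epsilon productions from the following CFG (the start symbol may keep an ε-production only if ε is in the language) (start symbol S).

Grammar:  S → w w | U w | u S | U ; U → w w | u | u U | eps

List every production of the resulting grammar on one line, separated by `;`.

S → w w | U w | w | u S | u | U | eps; U → w w | u | u U

Nullable nonterminals: {S, U}.
ε ∈ L(G) since S is nullable, so keep S → ε.
Expand every rule over subsets of its nullable positions: S → U w gives U w | w. S → u S gives u S | u.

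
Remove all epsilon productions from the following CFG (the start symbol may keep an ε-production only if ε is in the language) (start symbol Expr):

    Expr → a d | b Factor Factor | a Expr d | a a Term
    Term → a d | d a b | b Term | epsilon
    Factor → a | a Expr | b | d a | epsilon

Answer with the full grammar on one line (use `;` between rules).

Nullable set = {Factor, Term}.
ε ∉ L(G), so no ε-production is kept.
For each production, add variants omitting each subset of nullable occurrences: Expr → b Factor Factor gives b Factor Factor | b Factor | b. Expr → a a Term gives a a Term | a a. Term → b Term gives b Term | b.

Expr → a d | b Factor Factor | b Factor | b | a Expr d | a a Term | a a; Term → a d | d a b | b Term | b; Factor → a | a Expr | b | d a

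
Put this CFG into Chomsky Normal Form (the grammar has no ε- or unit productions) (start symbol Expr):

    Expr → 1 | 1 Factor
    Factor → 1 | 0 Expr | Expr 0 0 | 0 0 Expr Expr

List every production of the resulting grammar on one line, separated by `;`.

Introduce a nonterminal for each terminal appearing in a rule of length ≥ 2: X1 → 1, X2 → 0.
Binarize each right-hand side of length ≥ 3 by chaining fresh nonterminals (Y1, Y2, …): affected rules were Factor → Expr X2 X2; Factor → X2 X2 Expr Expr.

Expr → 1 | X1 Factor; Factor → 1 | X2 Expr | Expr Y1 | X2 Y2; X1 → 1; X2 → 0; Y1 → X2 X2; Y2 → X2 Y3; Y3 → Expr Expr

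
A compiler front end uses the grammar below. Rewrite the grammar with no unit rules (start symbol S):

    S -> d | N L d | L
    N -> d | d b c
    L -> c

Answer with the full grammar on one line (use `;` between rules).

Unit pairs: S ⇒* {L}.
For every A with A ⇒* B via unit rules, add B's non-unit alternatives to A; then delete every rule of the form X → Y.

S -> c | d | N L d; N -> d | d b c; L -> c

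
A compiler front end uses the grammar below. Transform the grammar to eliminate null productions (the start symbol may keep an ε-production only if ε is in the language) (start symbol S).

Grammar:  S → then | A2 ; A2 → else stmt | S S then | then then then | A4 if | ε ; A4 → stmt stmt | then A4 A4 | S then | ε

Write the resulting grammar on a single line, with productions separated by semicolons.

S → then | A2 | ε; A2 → else stmt | S S then | S then | then | then then then | A4 if | if; A4 → stmt stmt | then A4 A4 | then A4 | then | S then

The nullable symbols are {A2, A4, S}.
ε ∈ L(G) since S is nullable, so keep S → ε.
Add the nullable-subset variants: A2 → S S then gives S S then | S then | then. A2 → A4 if gives A4 if | if. A4 → then A4 A4 gives then A4 A4 | then A4 | then.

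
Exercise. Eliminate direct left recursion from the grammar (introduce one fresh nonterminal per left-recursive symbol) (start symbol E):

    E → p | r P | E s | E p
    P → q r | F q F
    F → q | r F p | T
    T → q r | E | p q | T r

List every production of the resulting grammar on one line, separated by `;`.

E → p E' | r P E'; P → q r | F q F; F → q | r F p | T; T → q r T' | E T' | p q T'; E' → s E' | p E' | ε; T' → r T' | ε

Left recursion appears on E, T.
For E: α = {s, p}, β = {p, r P}. Rewrite as E → β E' and E' → α E' | ε.
For T: α = {r}, β = {q r, E, p q}. Rewrite as T → β T' and T' → α T' | ε.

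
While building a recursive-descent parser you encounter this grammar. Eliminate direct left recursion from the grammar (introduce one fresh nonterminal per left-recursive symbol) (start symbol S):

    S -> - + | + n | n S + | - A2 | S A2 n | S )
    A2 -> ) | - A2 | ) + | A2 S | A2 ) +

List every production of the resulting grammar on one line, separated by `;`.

Directly left-recursive nonterminals: S, A2.
For S: α = {A2 n, )}, β = {- +, + n, n S +, - A2}. Rewrite as S → β S' and S' → α S' | ε.
For A2: α = {S, ) +}, β = {), - A2, ) +}. Rewrite as A2 → β A2' and A2' → α A2' | ε.

S -> - + S' | + n S' | n S + S' | - A2 S'; A2 -> ) A2' | - A2 A2' | ) + A2'; S' -> A2 n S' | ) S' | ε; A2' -> S A2' | ) + A2' | ε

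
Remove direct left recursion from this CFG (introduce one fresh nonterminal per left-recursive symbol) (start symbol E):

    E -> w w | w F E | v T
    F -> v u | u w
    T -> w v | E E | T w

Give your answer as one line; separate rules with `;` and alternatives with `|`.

T is directly left-recursive.
For T: α = {w}, β = {w v, E E}. Rewrite as T → β T' and T' → α T' | ε.

E -> w w | w F E | v T; F -> v u | u w; T -> w v T' | E E T'; T' -> w T' | ε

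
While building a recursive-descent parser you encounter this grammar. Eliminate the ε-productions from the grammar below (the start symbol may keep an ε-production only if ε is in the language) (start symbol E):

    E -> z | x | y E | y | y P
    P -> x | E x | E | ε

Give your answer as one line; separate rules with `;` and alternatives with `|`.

E -> z | x | y E | y | y P; P -> x | E x | E

The nullable symbols are {P}.
ε ∉ L(G), so no ε-production is kept.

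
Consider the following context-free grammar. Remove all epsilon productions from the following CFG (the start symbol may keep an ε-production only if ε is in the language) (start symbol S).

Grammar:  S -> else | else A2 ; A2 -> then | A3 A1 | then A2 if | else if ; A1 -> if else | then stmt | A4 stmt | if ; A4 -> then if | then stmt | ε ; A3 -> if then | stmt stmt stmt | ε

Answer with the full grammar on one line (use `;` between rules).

The nullable symbols are {A3, A4}.
ε ∉ L(G), so no ε-production is kept.
Add the nullable-subset variants: A2 → A3 A1 gives A3 A1 | A1. A1 → A4 stmt gives A4 stmt | stmt.

S -> else | else A2; A2 -> then | A3 A1 | A1 | then A2 if | else if; A1 -> if else | then stmt | A4 stmt | stmt | if; A4 -> then if | then stmt; A3 -> if then | stmt stmt stmt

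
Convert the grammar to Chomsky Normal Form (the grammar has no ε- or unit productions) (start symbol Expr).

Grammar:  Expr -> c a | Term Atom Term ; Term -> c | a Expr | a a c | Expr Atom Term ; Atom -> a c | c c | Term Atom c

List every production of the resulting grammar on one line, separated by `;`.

Introduce a nonterminal for each terminal appearing in a rule of length ≥ 2: X1 → c, X2 → a.
Binarize each right-hand side of length ≥ 3 by chaining fresh nonterminals (Y1, Y2, …): affected rules were Expr → Term Atom Term; Term → X2 X2 X1; Term → Expr Atom Term; Atom → Term Atom X1.

Expr -> X1 X2 | Term Y1; Term -> c | X2 Expr | X2 Y2 | Expr Y3; Atom -> X2 X1 | X1 X1 | Term Y4; X1 -> c; X2 -> a; Y1 -> Atom Term; Y2 -> X2 X1; Y3 -> Atom Term; Y4 -> Atom X1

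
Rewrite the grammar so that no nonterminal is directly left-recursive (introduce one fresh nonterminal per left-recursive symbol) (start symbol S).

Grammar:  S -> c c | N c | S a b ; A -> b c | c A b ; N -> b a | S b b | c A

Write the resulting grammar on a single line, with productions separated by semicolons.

Left recursion appears on S.
For S: α = {a b}, β = {c c, N c}. Rewrite as S → β S' and S' → α S' | ε.

S -> c c S' | N c S'; A -> b c | c A b; N -> b a | S b b | c A; S' -> a b S' | ε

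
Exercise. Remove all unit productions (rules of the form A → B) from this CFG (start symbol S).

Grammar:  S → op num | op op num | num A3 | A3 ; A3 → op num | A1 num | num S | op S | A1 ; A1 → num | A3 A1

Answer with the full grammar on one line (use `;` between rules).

Unit pairs: A3 ⇒* {A1}; S ⇒* {A1, A3}.
For each unit pair (A, B), copy every non-unit production of B to A, then drop all unit productions.

S → num | A3 A1 | op num | op op num | num A3 | A1 num | num S | op S; A3 → num | A3 A1 | op num | A1 num | num S | op S; A1 → num | A3 A1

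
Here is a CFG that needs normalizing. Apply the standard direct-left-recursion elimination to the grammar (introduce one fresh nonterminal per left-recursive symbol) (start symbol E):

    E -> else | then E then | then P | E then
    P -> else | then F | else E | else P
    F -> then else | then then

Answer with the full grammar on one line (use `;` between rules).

E -> else E' | then E then E' | then P E'; P -> else | then F | else E | else P; F -> then else | then then; E' -> then E' | eps

Directly left-recursive nonterminal: E.
For E: α = {then}, β = {else, then E then, then P}. Rewrite as E → β E' and E' → α E' | ε.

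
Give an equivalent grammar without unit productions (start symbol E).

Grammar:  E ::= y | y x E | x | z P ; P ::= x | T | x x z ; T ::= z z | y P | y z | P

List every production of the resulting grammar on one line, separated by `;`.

E ::= y | y x E | x | z P; P ::= x | x x z | z z | y P | y z; T ::= x | x x z | z z | y P | y z

Unit pairs: P ⇒* {T}; T ⇒* {P}.
For each unit pair (A, B), copy every non-unit production of B to A, then drop all unit productions.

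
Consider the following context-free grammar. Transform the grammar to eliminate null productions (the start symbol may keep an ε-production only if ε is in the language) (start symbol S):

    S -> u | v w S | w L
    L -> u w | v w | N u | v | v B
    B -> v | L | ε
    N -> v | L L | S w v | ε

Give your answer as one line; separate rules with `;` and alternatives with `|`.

S -> u | v w S | w L; L -> u w | v w | N u | u | v | v B; B -> v | L; N -> v | L L | S w v

Nullable set = {B, N}.
ε ∉ L(G), so no ε-production is kept.
For each production, add variants omitting each subset of nullable occurrences: L → N u gives N u | u.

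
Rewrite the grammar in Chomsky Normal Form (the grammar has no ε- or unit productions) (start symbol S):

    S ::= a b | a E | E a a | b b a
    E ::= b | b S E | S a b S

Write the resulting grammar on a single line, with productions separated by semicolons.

S ::= X1 X2 | X1 E | E Y1 | X2 Y2; E ::= b | X2 Y3 | S Y4; X1 ::= a; X2 ::= b; Y1 ::= X1 X1; Y2 ::= X2 X1; Y3 ::= S E; Y4 ::= X1 Y5; Y5 ::= X2 S

Introduce a nonterminal for each terminal appearing in a rule of length ≥ 2: X1 → a, X2 → b.
Binarize each right-hand side of length ≥ 3 by chaining fresh nonterminals (Y1, Y2, …): affected rules were S → E X1 X1; S → X2 X2 X1; E → X2 S E; E → S X1 X2 S.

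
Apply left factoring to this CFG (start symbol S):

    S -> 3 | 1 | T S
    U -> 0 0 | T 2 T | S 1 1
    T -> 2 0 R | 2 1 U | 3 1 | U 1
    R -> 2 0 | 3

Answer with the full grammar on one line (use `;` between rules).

T has alternatives sharing prefix '2': factor to T → 2 T' with T' → 0 R | 1 U.

S -> 3 | 1 | T S; U -> 0 0 | T 2 T | S 1 1; T -> 3 1 | U 1 | 2 T'; R -> 2 0 | 3; T' -> 0 R | 1 U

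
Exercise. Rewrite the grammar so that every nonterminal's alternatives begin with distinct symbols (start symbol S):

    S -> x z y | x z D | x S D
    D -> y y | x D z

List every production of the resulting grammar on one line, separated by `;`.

S has alternatives sharing prefix 'x': factor to S → x S' with S' → z y | z D | S D.
S' has alternatives sharing prefix 'z': factor to S' → z S'' with S'' → y | D.

S -> x S'; D -> y y | x D z; S' -> S D | z S''; S'' -> y | D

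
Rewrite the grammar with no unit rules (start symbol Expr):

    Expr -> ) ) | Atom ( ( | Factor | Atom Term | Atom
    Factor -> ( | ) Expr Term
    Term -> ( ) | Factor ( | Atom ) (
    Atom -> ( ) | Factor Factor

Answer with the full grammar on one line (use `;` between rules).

Expr -> ( ) | Factor Factor | ( | ) Expr Term | ) ) | Atom ( ( | Atom Term; Factor -> ( | ) Expr Term; Term -> ( ) | Factor ( | Atom ) (; Atom -> ( ) | Factor Factor

Unit pairs: Expr ⇒* {Atom, Factor}.
For each unit pair (A, B), copy every non-unit production of B to A, then drop all unit productions.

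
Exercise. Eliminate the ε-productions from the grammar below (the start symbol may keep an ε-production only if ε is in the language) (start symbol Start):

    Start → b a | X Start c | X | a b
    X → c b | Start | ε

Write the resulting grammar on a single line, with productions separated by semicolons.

Nullable set = {Start, X}.
ε ∈ L(G) since Start is nullable, so keep Start → ε.
Add the nullable-subset variants: Start → X Start c gives X Start c | X c | Start c | c.

Start → b a | X Start c | X c | Start c | c | X | a b | ε; X → c b | Start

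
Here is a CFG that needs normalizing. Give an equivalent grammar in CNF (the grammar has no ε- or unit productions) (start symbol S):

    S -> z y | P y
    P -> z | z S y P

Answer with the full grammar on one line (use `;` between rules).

Introduce a nonterminal for each terminal appearing in a rule of length ≥ 2: X1 → z, X2 → y.
Binarize each right-hand side of length ≥ 3 by chaining fresh nonterminals (Y1, Y2, …): affected rules were P → X1 S X2 P.

S -> X1 X2 | P X2; P -> z | X1 Y1; X1 -> z; X2 -> y; Y1 -> S Y2; Y2 -> X2 P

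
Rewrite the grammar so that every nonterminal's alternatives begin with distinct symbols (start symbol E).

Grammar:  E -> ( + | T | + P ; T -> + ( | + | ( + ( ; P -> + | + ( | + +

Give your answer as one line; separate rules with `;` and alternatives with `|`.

E -> ( + | T | + P; T -> ( + ( | + T'; P -> + P'; T' -> ( | ε; P' -> ε | ( | +

T has alternatives sharing prefix '+': factor to T → + T' with T' → ( | ε.
P has alternatives sharing prefix '+': factor to P → + P' with P' → ε | ( | +.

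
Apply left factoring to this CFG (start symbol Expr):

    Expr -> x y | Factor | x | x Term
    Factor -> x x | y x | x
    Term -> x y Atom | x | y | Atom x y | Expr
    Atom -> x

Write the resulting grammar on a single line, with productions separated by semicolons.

Expr has alternatives sharing prefix 'x': factor to Expr → x Expr1 with Expr1 → y | ε | Term.
Factor has alternatives sharing prefix 'x': factor to Factor → x Factor1 with Factor1 → x | ε.
Term has alternatives sharing prefix 'x': factor to Term → x Term1 with Term1 → y Atom | ε.

Expr -> Factor | x Expr1; Factor -> y x | x Factor1; Term -> y | Atom x y | Expr | x Term1; Atom -> x; Expr1 -> y | ε | Term; Factor1 -> x | ε; Term1 -> y Atom | ε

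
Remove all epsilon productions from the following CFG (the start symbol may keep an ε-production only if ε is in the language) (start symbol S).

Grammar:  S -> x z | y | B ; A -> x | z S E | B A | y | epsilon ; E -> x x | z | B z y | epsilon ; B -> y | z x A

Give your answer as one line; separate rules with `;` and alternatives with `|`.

The nullable symbols are {A, E}.
ε ∉ L(G), so no ε-production is kept.
For each production, add variants omitting each subset of nullable occurrences: A → z S E gives z S E | z S. A → B A gives B A | B. B → z x A gives z x A | z x.

S -> x z | y | B; A -> x | z S E | z S | B A | B | y; E -> x x | z | B z y; B -> y | z x A | z x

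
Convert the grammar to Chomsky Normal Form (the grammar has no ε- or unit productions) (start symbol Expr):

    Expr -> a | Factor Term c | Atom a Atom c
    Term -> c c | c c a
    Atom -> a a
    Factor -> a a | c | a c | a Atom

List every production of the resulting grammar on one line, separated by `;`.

Expr -> a | Factor Y1 | Atom Y2; Term -> X1 X1 | X1 Y4; Atom -> X2 X2; Factor -> X2 X2 | c | X2 X1 | X2 Atom; X1 -> c; X2 -> a; Y1 -> Term X1; Y2 -> X2 Y3; Y3 -> Atom X1; Y4 -> X1 X2

Introduce a nonterminal for each terminal appearing in a rule of length ≥ 2: X1 → c, X2 → a.
Binarize each right-hand side of length ≥ 3 by chaining fresh nonterminals (Y1, Y2, …): affected rules were Expr → Factor Term X1; Expr → Atom X2 Atom X1; Term → X1 X1 X2.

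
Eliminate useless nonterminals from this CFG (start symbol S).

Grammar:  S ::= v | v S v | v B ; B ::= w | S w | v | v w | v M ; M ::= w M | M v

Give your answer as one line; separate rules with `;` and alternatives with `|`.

S ::= v | v S v | v B; B ::= w | S w | v | v w

Generating nonterminals: {B, S}.
Reachable from S after that: {B, S}.
Removed useless symbols: {M} and every production mentioning them.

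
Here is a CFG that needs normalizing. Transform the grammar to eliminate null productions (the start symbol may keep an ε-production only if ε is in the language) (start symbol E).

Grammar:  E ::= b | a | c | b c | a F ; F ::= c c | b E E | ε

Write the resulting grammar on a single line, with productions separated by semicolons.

E ::= b | a | c | b c | a F; F ::= c c | b E E

Nullable set = {F}.
ε ∉ L(G), so no ε-production is kept.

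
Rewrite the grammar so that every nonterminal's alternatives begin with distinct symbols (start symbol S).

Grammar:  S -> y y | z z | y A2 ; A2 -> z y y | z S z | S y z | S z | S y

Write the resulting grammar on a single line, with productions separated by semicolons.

S -> z z | y S'; A2 -> S A2' | z A2''; S' -> y | A2; A2' -> z | y A2'''; A2'' -> y y | S z; A2''' -> z | eps

S has alternatives sharing prefix 'y': factor to S → y S' with S' → y | A2.
A2 has alternatives sharing prefix 'S': factor to A2 → S A2' with A2' → y z | z | y.
A2 has alternatives sharing prefix 'z': factor to A2 → z A2'' with A2'' → y y | S z.
A2' has alternatives sharing prefix 'y': factor to A2' → y A2''' with A2''' → z | ε.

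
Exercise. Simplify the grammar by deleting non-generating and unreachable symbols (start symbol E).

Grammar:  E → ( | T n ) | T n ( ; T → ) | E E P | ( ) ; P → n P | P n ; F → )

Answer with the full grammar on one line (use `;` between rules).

Generating nonterminals: {E, F, T}.
Reachable from E after that: {E, T}.
Removed useless symbols: {F, P} and every production mentioning them.

E → ( | T n ) | T n (; T → ) | ( )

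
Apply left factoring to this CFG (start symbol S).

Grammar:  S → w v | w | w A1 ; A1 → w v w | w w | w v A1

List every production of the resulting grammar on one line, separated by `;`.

S → w S'; A1 → w A1'; S' → v | ε | A1; A1' → w | v A1''; A1'' → w | A1

S has alternatives sharing prefix 'w': factor to S → w S' with S' → v | ε | A1.
A1 has alternatives sharing prefix 'w': factor to A1 → w A1' with A1' → v w | w | v A1.
A1' has alternatives sharing prefix 'v': factor to A1' → v A1'' with A1'' → w | A1.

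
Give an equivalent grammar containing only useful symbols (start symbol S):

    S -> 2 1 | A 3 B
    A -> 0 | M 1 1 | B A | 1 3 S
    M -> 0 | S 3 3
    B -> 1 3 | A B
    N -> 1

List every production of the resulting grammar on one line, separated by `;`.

Generating nonterminals: {A, B, M, N, S}.
Reachable from S after that: {A, B, M, S}.
Removed useless symbols: {N} and every production mentioning them.

S -> 2 1 | A 3 B; A -> 0 | M 1 1 | B A | 1 3 S; M -> 0 | S 3 3; B -> 1 3 | A B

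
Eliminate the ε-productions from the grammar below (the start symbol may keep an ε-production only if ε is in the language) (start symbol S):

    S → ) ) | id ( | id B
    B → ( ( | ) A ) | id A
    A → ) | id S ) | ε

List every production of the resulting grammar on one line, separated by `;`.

The nullable symbols are {A}.
ε ∉ L(G), so no ε-production is kept.
Add the nullable-subset variants: B → ) A ) gives ) A ) | ) ). B → id A gives id A | id.

S → ) ) | id ( | id B; B → ( ( | ) A ) | ) ) | id A | id; A → ) | id S )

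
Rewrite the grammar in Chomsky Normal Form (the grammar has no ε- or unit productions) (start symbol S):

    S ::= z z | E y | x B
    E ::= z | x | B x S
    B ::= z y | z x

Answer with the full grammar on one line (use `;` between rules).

Introduce a nonterminal for each terminal appearing in a rule of length ≥ 2: X1 → z, X2 → y, X3 → x.
Binarize each right-hand side of length ≥ 3 by chaining fresh nonterminals (Y1, Y2, …): affected rules were E → B X3 S.

S ::= X1 X1 | E X2 | X3 B; E ::= z | x | B Y1; B ::= X1 X2 | X1 X3; X1 ::= z; X2 ::= y; X3 ::= x; Y1 ::= X3 S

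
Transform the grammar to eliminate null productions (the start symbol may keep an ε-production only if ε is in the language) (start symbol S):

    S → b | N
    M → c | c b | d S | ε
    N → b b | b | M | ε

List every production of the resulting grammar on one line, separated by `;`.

The nullable symbols are {M, N, S}.
ε ∈ L(G) since S is nullable, so keep S → ε.
Add the nullable-subset variants: M → d S gives d S | d.

S → b | N | ε; M → c | c b | d S | d; N → b b | b | M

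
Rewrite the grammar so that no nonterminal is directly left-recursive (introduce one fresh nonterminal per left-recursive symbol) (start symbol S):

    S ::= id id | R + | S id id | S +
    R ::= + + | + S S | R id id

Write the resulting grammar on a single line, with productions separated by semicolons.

S ::= id id S' | R + S'; R ::= + + R' | + S S R'; S' ::= id id S' | + S' | ε; R' ::= id id R' | ε

Directly left-recursive nonterminals: S, R.
For S: α = {id id, +}, β = {id id, R +}. Rewrite as S → β S' and S' → α S' | ε.
For R: α = {id id}, β = {+ +, + S S}. Rewrite as R → β R' and R' → α R' | ε.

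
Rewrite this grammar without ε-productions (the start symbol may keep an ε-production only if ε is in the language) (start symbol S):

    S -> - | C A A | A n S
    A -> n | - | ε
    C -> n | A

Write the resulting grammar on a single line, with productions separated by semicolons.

Nullable nonterminals: {A, C, S}.
ε ∈ L(G) since S is nullable, so keep S → ε.
Expand every rule over subsets of its nullable positions: S → C A A gives C A A | C A | C | A A | A. S → A n S gives A n S | A n | n S | n.

S -> - | C A A | C A | C | A A | A | A n S | A n | n S | n | ε; A -> n | -; C -> n | A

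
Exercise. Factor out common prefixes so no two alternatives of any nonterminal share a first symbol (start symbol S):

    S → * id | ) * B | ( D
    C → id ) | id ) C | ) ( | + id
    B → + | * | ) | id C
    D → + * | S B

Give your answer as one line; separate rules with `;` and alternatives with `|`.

C has alternatives sharing prefix 'id )': factor to C → id ) C' with C' → ε | C.

S → * id | ) * B | ( D; C → ) ( | + id | id ) C'; B → + | * | ) | id C; D → + * | S B; C' → ε | C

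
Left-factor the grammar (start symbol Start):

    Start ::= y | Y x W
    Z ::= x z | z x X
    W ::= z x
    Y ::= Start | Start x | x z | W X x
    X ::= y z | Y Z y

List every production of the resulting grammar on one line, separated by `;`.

Y has alternatives sharing prefix 'Start': factor to Y → Start Y1 with Y1 → ε | x.

Start ::= y | Y x W; Z ::= x z | z x X; W ::= z x; Y ::= x z | W X x | Start Y1; X ::= y z | Y Z y; Y1 ::= ε | x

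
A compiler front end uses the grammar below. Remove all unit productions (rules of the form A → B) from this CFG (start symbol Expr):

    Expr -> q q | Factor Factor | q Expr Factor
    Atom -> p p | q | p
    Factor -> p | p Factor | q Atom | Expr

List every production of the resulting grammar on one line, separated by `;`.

Unit pairs: Factor ⇒* {Expr}.
Replace each nonterminal's rules with the union of the non-unit rules of every nonterminal it unit-derives.

Expr -> q q | Factor Factor | q Expr Factor; Atom -> p p | q | p; Factor -> p | p Factor | q Atom | q q | Factor Factor | q Expr Factor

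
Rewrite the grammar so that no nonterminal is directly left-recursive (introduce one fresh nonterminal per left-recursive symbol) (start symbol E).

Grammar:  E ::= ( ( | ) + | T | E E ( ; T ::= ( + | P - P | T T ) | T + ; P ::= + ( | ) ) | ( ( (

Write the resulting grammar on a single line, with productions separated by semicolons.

E ::= ( ( E' | ) + E' | T E'; T ::= ( + T' | P - P T'; P ::= + ( | ) ) | ( ( (; E' ::= E ( E' | ε; T' ::= T ) T' | + T' | ε

E, T are directly left-recursive.
For E: α = {E (}, β = {( (, ) +, T}. Rewrite as E → β E' and E' → α E' | ε.
For T: α = {T ), +}, β = {( +, P - P}. Rewrite as T → β T' and T' → α T' | ε.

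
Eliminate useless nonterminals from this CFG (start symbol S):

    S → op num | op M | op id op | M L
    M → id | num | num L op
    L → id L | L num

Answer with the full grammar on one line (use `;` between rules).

Generating nonterminals: {M, S}.
Reachable from S after that: {M, S}.
Removed useless symbols: {L} and every production mentioning them.

S → op num | op M | op id op; M → id | num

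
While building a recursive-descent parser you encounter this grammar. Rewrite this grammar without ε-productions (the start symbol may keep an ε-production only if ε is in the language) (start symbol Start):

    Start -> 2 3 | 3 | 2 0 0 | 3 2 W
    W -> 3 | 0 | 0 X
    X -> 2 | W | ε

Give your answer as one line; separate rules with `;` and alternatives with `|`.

Nullable nonterminals: {X}.
ε ∉ L(G), so no ε-production is kept.

Start -> 2 3 | 3 | 2 0 0 | 3 2 W; W -> 3 | 0 | 0 X; X -> 2 | W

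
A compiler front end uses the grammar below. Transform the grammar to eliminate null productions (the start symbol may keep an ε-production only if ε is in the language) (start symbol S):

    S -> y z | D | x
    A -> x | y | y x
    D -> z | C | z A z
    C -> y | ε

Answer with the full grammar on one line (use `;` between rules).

Nullable nonterminals: {C, D, S}.
ε ∈ L(G) since S is nullable, so keep S → ε.

S -> y z | D | x | ε; A -> x | y | y x; D -> z | C | z A z; C -> y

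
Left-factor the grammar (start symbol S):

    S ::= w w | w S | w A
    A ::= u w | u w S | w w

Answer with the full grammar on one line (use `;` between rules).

S has alternatives sharing prefix 'w': factor to S → w S' with S' → w | S | A.
A has alternatives sharing prefix 'u w': factor to A → u w A' with A' → ε | S.

S ::= w S'; A ::= w w | u w A'; S' ::= w | S | A; A' ::= eps | S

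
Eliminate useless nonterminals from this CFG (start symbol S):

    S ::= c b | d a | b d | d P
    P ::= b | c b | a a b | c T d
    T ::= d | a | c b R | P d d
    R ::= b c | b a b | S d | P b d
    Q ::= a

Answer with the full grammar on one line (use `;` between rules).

Generating nonterminals: {P, Q, R, S, T}.
Reachable from S after that: {P, R, S, T}.
Removed useless symbols: {Q} and every production mentioning them.

S ::= c b | d a | b d | d P; P ::= b | c b | a a b | c T d; T ::= d | a | c b R | P d d; R ::= b c | b a b | S d | P b d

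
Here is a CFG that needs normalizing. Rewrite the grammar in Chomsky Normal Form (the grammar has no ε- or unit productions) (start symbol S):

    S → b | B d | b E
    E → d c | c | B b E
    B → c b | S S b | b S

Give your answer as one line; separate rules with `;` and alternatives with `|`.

S → b | B X1 | X2 E; E → X1 X3 | c | B Y1; B → X3 X2 | S Y2 | X2 S; X1 → d; X2 → b; X3 → c; Y1 → X2 E; Y2 → S X2

Introduce a nonterminal for each terminal appearing in a rule of length ≥ 2: X1 → d, X2 → b, X3 → c.
Binarize each right-hand side of length ≥ 3 by chaining fresh nonterminals (Y1, Y2, …): affected rules were E → B X2 E; B → S S X2.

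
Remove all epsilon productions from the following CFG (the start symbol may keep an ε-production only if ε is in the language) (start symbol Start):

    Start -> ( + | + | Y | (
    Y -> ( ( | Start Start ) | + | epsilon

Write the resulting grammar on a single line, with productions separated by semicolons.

Start -> ( + | + | Y | ( | ε; Y -> ( ( | Start Start ) | Start ) | ) | +

Nullable set = {Start, Y}.
ε ∈ L(G) since Start is nullable, so keep Start → ε.
Add the nullable-subset variants: Y → Start Start ) gives Start Start ) | Start ) | ).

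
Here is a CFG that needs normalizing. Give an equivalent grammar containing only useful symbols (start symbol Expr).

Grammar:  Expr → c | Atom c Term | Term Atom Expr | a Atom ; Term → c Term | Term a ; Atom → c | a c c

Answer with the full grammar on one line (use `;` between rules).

Expr → c | a Atom; Atom → c | a c c

Generating nonterminals: {Atom, Expr}.
Reachable from Expr after that: {Atom, Expr}.
Removed useless symbols: {Term} and every production mentioning them.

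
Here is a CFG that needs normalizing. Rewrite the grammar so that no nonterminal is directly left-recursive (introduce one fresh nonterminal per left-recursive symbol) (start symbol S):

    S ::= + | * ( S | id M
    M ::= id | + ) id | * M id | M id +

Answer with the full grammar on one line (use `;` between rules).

M is directly left-recursive.
For M: α = {id +}, β = {id, + ) id, * M id}. Rewrite as M → β M' and M' → α M' | ε.

S ::= + | * ( S | id M; M ::= id M' | + ) id M' | * M id M'; M' ::= id + M' | ε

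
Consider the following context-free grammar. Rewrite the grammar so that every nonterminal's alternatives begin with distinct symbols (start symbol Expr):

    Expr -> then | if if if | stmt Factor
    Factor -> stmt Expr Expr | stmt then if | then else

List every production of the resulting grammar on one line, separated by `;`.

Factor has alternatives sharing prefix 'stmt': factor to Factor → stmt Factor1 with Factor1 → Expr Expr | then if.

Expr -> then | if if if | stmt Factor; Factor -> then else | stmt Factor1; Factor1 -> Expr Expr | then if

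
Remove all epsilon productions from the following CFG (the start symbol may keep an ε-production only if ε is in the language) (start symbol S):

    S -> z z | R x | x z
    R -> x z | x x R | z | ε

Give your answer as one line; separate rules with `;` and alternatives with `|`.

S -> z z | R x | x | x z; R -> x z | x x R | x x | z

Nullable set = {R}.
ε ∉ L(G), so no ε-production is kept.
Add the nullable-subset variants: S → R x gives R x | x. R → x x R gives x x R | x x.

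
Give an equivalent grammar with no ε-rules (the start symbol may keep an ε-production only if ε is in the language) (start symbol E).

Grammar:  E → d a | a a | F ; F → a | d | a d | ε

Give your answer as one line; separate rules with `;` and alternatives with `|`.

The nullable symbols are {E, F}.
ε ∈ L(G) since E is nullable, so keep E → ε.

E → d a | a a | F | ε; F → a | d | a d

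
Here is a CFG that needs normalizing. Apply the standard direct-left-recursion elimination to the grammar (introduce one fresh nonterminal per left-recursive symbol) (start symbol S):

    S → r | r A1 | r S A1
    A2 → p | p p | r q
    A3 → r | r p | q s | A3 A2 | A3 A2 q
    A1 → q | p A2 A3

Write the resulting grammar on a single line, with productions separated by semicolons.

A3 is directly left-recursive.
For A3: α = {A2, A2 q}, β = {r, r p, q s}. Rewrite as A3 → β A3' and A3' → α A3' | ε.

S → r | r A1 | r S A1; A2 → p | p p | r q; A3 → r A3' | r p A3' | q s A3'; A1 → q | p A2 A3; A3' → A2 A3' | A2 q A3' | ε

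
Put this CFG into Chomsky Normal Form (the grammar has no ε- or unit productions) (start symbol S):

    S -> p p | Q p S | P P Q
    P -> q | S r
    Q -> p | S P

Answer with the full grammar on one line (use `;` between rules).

Introduce a nonterminal for each terminal appearing in a rule of length ≥ 2: X1 → p, X2 → r.
Binarize each right-hand side of length ≥ 3 by chaining fresh nonterminals (Y1, Y2, …): affected rules were S → Q X1 S; S → P P Q.

S -> X1 X1 | Q Y1 | P Y2; P -> q | S X2; Q -> p | S P; X1 -> p; X2 -> r; Y1 -> X1 S; Y2 -> P Q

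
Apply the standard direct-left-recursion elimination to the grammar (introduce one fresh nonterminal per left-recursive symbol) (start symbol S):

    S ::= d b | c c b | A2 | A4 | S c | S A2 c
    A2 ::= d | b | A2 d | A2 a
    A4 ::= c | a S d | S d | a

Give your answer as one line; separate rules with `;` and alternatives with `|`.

S ::= d b S' | c c b S' | A2 S' | A4 S'; A2 ::= d A2' | b A2'; A4 ::= c | a S d | S d | a; S' ::= c S' | A2 c S' | ε; A2' ::= d A2' | a A2' | ε

S, A2 are directly left-recursive.
For S: α = {c, A2 c}, β = {d b, c c b, A2, A4}. Rewrite as S → β S' and S' → α S' | ε.
For A2: α = {d, a}, β = {d, b}. Rewrite as A2 → β A2' and A2' → α A2' | ε.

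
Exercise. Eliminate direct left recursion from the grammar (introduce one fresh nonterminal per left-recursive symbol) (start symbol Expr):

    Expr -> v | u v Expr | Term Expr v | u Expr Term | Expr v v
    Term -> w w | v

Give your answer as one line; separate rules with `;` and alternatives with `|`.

Expr -> v Expr1 | u v Expr Expr1 | Term Expr v Expr1 | u Expr Term Expr1; Term -> w w | v; Expr1 -> v v Expr1 | ε

Directly left-recursive nonterminal: Expr.
For Expr: α = {v v}, β = {v, u v Expr, Term Expr v, u Expr Term}. Rewrite as Expr → β Expr1 and Expr1 → α Expr1 | ε.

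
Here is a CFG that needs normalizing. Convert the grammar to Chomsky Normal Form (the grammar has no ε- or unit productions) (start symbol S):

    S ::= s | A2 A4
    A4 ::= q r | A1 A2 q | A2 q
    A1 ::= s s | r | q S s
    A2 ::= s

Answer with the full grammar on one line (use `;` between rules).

S ::= s | A2 A4; A4 ::= X1 X2 | A1 Y1 | A2 X1; A1 ::= X3 X3 | r | X1 Y2; A2 ::= s; X1 ::= q; X2 ::= r; X3 ::= s; Y1 ::= A2 X1; Y2 ::= S X3

Introduce a nonterminal for each terminal appearing in a rule of length ≥ 2: X1 → q, X2 → r, X3 → s.
Binarize each right-hand side of length ≥ 3 by chaining fresh nonterminals (Y1, Y2, …): affected rules were A4 → A1 A2 X1; A1 → X1 S X3.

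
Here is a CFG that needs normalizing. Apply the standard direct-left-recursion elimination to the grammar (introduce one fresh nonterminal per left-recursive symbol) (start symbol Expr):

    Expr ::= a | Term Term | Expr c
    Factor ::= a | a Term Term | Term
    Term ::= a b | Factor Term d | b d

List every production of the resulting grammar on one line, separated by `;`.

Directly left-recursive nonterminal: Expr.
For Expr: α = {c}, β = {a, Term Term}. Rewrite as Expr → β Expr1 and Expr1 → α Expr1 | ε.

Expr ::= a Expr1 | Term Term Expr1; Factor ::= a | a Term Term | Term; Term ::= a b | Factor Term d | b d; Expr1 ::= c Expr1 | ε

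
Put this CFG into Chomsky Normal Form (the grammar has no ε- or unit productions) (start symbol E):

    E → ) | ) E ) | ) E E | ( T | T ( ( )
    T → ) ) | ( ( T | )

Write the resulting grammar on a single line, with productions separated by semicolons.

Introduce a nonterminal for each terminal appearing in a rule of length ≥ 2: X1 → ), X2 → (.
Binarize each right-hand side of length ≥ 3 by chaining fresh nonterminals (Y1, Y2, …): affected rules were E → X1 E X1; E → X1 E E; E → T X2 X2 X1; T → X2 X2 T.

E → ) | X1 Y1 | X1 Y2 | X2 T | T Y3; T → X1 X1 | X2 Y5 | ); X1 → ); X2 → (; Y1 → E X1; Y2 → E E; Y3 → X2 Y4; Y4 → X2 X1; Y5 → X2 T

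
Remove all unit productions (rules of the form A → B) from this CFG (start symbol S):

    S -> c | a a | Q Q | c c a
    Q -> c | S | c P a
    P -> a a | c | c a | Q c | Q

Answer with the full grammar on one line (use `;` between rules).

Unit pairs: P ⇒* {Q, S}; Q ⇒* {S}.
For every A with A ⇒* B via unit rules, add B's non-unit alternatives to A; then delete every rule of the form X → Y.

S -> c | a a | Q Q | c c a; Q -> c | a a | Q Q | c c a | c P a; P -> c | a a | Q Q | c c a | c a | Q c | c P a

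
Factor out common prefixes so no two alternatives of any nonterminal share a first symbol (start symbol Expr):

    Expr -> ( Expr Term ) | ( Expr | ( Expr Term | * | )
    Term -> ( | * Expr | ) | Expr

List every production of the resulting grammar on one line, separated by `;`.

Expr -> * | ) | ( Expr Expr1; Term -> ( | * Expr | ) | Expr; Expr1 -> ε | Term Expr11; Expr11 -> ) | ε

Expr has alternatives sharing prefix '( Expr': factor to Expr → ( Expr Expr1 with Expr1 → Term ) | ε | Term.
Expr1 has alternatives sharing prefix 'Term': factor to Expr1 → Term Expr11 with Expr11 → ) | ε.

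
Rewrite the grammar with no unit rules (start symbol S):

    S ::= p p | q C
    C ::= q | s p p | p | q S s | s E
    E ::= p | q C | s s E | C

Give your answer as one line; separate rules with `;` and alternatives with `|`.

Unit pairs: E ⇒* {C}.
For each unit pair (A, B), copy every non-unit production of B to A, then drop all unit productions.

S ::= p p | q C; C ::= q | s p p | p | q S s | s E; E ::= p | q C | s s E | q | s p p | q S s | s E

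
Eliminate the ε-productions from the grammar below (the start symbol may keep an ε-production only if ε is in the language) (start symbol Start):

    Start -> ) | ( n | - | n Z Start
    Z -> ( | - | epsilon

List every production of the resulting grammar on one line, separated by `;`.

Nullable nonterminals: {Z}.
ε ∉ L(G), so no ε-production is kept.
For each production, add variants omitting each subset of nullable occurrences: Start → n Z Start gives n Z Start | n Start.

Start -> ) | ( n | - | n Z Start | n Start; Z -> ( | -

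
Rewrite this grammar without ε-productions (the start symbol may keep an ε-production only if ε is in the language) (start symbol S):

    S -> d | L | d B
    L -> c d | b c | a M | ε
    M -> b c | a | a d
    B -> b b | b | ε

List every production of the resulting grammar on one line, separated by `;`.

Nullable set = {B, L, S}.
ε ∈ L(G) since S is nullable, so keep S → ε.

S -> d | L | d B | ε; L -> c d | b c | a M; M -> b c | a | a d; B -> b b | b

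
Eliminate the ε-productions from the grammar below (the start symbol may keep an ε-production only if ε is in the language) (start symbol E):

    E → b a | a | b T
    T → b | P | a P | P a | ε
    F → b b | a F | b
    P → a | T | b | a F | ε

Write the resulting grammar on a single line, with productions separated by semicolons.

The nullable symbols are {P, T}.
ε ∉ L(G), so no ε-production is kept.
Add the nullable-subset variants: E → b T gives b T | b. T → a P gives a P | a.

E → b a | a | b T | b; T → b | P | a P | a | P a; F → b b | a F | b; P → a | T | b | a F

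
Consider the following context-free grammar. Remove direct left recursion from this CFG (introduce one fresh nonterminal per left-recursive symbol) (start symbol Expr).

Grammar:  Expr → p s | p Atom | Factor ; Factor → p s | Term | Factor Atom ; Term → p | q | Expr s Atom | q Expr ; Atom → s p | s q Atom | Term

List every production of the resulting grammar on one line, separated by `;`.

Expr → p s | p Atom | Factor; Factor → p s Factor1 | Term Factor1; Term → p | q | Expr s Atom | q Expr; Atom → s p | s q Atom | Term; Factor1 → Atom Factor1 | eps

Directly left-recursive nonterminal: Factor.
For Factor: α = {Atom}, β = {p s, Term}. Rewrite as Factor → β Factor1 and Factor1 → α Factor1 | ε.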